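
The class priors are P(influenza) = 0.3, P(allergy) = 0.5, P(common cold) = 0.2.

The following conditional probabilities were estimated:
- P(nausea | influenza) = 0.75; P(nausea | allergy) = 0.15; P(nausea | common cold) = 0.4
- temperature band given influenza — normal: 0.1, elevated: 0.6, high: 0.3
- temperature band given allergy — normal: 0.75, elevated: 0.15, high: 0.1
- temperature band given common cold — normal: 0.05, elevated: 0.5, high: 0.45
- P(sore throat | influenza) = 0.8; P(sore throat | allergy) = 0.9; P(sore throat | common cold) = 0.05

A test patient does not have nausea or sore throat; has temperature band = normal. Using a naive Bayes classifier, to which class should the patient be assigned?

allergy

influenza: 0.3 × (1−0.75) × 0.1 × (1−0.8) = 0.0015
allergy: 0.5 × (1−0.15) × 0.75 × (1−0.9) = 0.031875
common cold: 0.2 × (1−0.4) × 0.05 × (1−0.05) = 0.0057
Highest score → allergy.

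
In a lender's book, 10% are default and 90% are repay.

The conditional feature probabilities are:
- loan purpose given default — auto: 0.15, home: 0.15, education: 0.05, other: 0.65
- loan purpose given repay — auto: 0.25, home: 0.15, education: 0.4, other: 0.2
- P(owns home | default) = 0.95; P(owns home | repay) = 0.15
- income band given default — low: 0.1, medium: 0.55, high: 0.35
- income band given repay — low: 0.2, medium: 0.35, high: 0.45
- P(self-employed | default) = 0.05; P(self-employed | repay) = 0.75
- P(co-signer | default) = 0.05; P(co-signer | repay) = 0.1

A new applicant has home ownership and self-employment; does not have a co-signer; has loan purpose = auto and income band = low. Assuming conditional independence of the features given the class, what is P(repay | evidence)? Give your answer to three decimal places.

0.985

default: 0.1 × 0.15 × 0.95 × 0.1 × 0.05 × (1−0.05) = 0.0000676875
repay: 0.9 × 0.25 × 0.15 × 0.2 × 0.75 × (1−0.1) = 0.00455625
P(repay | x) = 0.00455625 / 0.0046239375 ≈ 0.985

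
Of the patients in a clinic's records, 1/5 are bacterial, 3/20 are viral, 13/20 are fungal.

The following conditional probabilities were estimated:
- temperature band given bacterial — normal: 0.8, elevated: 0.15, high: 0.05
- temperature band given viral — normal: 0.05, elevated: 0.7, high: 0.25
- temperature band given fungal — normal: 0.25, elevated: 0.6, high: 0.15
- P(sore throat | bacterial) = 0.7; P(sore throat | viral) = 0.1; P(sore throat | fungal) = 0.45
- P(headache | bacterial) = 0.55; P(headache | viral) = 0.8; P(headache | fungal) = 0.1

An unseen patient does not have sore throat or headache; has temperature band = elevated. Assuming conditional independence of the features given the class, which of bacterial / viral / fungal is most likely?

fungal

bacterial: 0.2 × 0.15 × (1−0.7) × (1−0.55) = 0.00405
viral: 0.15 × 0.7 × (1−0.1) × (1−0.8) = 0.0189
fungal: 0.65 × 0.6 × (1−0.45) × (1−0.1) = 0.19305
Highest score → fungal.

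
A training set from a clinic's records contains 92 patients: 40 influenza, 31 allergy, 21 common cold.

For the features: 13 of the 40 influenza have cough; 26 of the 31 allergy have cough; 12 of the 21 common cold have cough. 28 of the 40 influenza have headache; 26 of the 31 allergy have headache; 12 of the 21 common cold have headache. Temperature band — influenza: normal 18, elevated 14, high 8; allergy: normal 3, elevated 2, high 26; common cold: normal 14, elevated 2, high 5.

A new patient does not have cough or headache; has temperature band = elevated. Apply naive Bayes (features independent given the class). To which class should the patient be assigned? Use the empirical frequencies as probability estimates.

influenza

influenza: (40/92) × (27/40) × (12/40) × (14/40) ≈ 0.0308152
allergy: (31/92) × (5/31) × (5/31) × (2/31) ≈ 0.000565534
common cold: (21/92) × (9/21) × (9/21) × (2/21) ≈ 0.0039929
Highest score → influenza.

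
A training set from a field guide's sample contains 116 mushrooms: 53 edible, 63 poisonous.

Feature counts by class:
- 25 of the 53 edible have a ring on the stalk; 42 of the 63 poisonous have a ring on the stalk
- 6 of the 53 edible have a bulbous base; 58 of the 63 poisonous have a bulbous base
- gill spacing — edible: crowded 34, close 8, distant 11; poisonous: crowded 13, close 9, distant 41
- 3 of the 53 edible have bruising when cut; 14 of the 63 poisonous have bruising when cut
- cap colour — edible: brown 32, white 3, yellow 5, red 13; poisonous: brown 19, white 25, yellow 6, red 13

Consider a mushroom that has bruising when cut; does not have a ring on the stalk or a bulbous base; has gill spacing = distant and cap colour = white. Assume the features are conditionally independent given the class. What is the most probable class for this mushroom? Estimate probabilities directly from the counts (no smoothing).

poisonous

edible: (53/116) × (28/53) × (47/53) × (11/53) × (3/53) × (3/53) ≈ 0.000142341
poisonous: (63/116) × (21/63) × (5/63) × (41/63) × (14/63) × (25/63) ≈ 0.000824558
Highest score → poisonous.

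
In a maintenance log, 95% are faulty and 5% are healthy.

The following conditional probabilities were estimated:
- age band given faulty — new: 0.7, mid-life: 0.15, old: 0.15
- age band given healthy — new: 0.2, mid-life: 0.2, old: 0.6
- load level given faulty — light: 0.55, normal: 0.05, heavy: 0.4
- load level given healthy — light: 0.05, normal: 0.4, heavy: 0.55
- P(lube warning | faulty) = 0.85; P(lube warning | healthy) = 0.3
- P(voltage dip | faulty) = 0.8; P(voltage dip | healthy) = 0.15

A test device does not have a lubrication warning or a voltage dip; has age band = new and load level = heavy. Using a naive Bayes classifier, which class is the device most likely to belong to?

faulty

faulty: 0.95 × 0.7 × 0.4 × (1−0.85) × (1−0.8) = 0.00798
healthy: 0.05 × 0.2 × 0.55 × (1−0.3) × (1−0.15) = 0.0032725
Highest score → faulty.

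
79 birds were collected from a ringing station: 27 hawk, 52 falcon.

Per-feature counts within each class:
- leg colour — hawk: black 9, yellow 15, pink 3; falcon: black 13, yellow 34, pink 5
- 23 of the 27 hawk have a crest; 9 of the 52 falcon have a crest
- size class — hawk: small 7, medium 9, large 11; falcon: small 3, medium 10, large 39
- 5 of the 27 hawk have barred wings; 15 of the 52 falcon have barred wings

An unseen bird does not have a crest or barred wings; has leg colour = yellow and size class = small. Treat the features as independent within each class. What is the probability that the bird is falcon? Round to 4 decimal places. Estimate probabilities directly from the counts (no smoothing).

0.7109

hawk: (27/79) × (15/27) × (4/27) × (7/27) × (22/27) ≈ 0.00594229
falcon: (52/79) × (34/52) × (43/52) × (3/52) × (37/52) ≈ 0.0146094
P(falcon | x) = 0.0146094 / 0.02055169 ≈ 0.7109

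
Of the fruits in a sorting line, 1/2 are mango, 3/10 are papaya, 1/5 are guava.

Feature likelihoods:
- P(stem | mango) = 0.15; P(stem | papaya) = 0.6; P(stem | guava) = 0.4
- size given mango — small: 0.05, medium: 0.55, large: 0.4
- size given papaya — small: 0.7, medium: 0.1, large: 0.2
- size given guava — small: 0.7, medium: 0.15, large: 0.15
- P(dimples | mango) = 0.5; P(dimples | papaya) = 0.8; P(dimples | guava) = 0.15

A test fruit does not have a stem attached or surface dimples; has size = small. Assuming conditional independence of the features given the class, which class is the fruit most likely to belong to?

guava

mango: 0.5 × (1−0.15) × 0.05 × (1−0.5) = 0.010625
papaya: 0.3 × (1−0.6) × 0.7 × (1−0.8) = 0.0168
guava: 0.2 × (1−0.4) × 0.7 × (1−0.15) = 0.0714
Highest score → guava.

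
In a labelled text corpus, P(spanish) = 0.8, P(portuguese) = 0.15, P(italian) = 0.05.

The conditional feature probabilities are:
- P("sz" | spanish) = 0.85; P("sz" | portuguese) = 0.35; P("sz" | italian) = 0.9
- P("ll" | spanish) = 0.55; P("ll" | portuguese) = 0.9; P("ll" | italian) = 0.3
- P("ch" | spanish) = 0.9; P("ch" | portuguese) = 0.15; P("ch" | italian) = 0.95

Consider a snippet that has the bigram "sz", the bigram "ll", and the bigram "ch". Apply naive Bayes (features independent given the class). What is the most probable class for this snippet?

spanish: 0.8 × 0.85 × 0.55 × 0.9 = 0.3366
portuguese: 0.15 × 0.35 × 0.9 × 0.15 = 0.0070875
italian: 0.05 × 0.9 × 0.3 × 0.95 = 0.012825
Highest score → spanish.

spanish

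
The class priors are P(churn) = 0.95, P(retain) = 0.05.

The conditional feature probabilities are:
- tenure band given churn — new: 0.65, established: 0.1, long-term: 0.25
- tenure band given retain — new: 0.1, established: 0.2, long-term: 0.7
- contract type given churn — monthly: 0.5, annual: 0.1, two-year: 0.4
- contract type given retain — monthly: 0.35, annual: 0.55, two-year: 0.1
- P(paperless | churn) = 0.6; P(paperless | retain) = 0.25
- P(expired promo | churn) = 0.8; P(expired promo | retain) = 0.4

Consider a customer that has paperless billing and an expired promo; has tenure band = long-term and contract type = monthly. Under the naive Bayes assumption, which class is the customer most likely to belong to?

churn: 0.95 × 0.25 × 0.5 × 0.6 × 0.8 = 0.057
retain: 0.05 × 0.7 × 0.35 × 0.25 × 0.4 = 0.001225
Highest score → churn.

churn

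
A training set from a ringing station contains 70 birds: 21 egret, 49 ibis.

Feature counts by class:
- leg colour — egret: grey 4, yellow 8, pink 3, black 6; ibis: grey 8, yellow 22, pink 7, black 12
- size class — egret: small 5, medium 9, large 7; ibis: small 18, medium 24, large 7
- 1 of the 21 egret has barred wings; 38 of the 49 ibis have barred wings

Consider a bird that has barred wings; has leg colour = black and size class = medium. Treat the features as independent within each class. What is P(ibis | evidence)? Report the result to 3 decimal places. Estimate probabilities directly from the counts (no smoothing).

egret: (21/70) × (6/21) × (9/21) × (1/21) ≈ 0.00174927
ibis: (49/70) × (12/49) × (24/49) × (38/49) ≈ 0.0651157
P(ibis | x) = 0.0651157 / 0.06686497 ≈ 0.974

0.974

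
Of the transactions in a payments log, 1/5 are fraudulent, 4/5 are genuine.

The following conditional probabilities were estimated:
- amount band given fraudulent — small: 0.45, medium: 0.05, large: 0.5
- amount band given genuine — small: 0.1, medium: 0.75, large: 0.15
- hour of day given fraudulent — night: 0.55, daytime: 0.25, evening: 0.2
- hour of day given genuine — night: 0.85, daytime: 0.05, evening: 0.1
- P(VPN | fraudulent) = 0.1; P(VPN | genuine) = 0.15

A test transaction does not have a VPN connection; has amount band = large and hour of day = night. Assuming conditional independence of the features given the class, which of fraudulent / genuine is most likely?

genuine

fraudulent: 0.2 × 0.5 × 0.55 × (1−0.1) = 0.0495
genuine: 0.8 × 0.15 × 0.85 × (1−0.15) = 0.0867
Highest score → genuine.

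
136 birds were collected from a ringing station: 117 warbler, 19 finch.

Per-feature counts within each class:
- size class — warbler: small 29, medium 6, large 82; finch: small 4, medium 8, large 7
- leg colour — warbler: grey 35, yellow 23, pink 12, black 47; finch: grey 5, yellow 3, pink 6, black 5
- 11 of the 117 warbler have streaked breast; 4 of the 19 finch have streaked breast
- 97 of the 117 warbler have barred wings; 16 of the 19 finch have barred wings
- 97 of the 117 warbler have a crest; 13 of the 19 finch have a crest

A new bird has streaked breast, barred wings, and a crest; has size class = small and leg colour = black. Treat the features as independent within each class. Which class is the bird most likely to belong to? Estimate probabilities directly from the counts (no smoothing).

warbler: (117/136) × (29/117) × (47/117) × (11/117) × (97/117) × (97/117) ≈ 0.00553541
finch: (19/136) × (4/19) × (5/19) × (4/19) × (16/19) × (13/19) ≈ 0.000938858
Highest score → warbler.

warbler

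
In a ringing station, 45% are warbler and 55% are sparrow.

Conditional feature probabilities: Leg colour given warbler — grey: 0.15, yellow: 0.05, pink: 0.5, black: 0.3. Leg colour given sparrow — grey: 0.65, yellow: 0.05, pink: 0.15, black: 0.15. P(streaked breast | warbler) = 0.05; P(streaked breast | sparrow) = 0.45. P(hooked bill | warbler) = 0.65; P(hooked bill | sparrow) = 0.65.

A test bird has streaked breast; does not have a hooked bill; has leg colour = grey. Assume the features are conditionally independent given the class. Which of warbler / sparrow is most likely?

warbler: 0.45 × 0.15 × 0.05 × (1−0.65) = 0.00118125
sparrow: 0.55 × 0.65 × 0.45 × (1−0.65) = 0.05630625
Highest score → sparrow.

sparrow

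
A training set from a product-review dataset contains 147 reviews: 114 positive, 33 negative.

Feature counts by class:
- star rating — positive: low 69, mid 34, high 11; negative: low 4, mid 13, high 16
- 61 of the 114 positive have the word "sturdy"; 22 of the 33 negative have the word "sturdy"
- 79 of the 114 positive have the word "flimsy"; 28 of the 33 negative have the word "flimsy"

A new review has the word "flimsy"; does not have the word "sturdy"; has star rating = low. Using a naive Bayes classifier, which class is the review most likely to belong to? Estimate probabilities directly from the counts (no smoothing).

positive: (114/147) × (69/114) × (53/114) × (79/114) ≈ 0.151225
negative: (33/147) × (4/33) × (11/33) × (28/33) ≈ 0.00769601
Highest score → positive.

positive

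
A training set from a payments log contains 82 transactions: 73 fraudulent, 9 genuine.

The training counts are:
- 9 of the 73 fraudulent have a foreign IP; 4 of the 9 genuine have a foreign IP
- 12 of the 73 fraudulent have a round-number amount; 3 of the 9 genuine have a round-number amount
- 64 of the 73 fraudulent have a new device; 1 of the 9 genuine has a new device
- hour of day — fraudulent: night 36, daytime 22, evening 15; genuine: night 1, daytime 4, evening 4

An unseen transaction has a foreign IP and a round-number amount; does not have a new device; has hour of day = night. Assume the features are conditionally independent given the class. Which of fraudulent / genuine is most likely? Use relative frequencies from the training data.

genuine

fraudulent: (73/82) × (9/73) × (12/73) × (9/73) × (36/73) ≈ 0.00109695
genuine: (9/82) × (4/9) × (3/9) × (8/9) × (1/9) ≈ 0.00160594
Highest score → genuine.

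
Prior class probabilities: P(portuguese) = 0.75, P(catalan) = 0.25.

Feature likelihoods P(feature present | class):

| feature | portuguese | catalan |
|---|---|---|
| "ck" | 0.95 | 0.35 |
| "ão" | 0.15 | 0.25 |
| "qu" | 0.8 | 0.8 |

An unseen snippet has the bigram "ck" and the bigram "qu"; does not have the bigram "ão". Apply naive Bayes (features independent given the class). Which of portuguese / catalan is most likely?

portuguese: 0.75 × 0.95 × (1−0.15) × 0.8 = 0.4845
catalan: 0.25 × 0.35 × (1−0.25) × 0.8 = 0.0525
Highest score → portuguese.

portuguese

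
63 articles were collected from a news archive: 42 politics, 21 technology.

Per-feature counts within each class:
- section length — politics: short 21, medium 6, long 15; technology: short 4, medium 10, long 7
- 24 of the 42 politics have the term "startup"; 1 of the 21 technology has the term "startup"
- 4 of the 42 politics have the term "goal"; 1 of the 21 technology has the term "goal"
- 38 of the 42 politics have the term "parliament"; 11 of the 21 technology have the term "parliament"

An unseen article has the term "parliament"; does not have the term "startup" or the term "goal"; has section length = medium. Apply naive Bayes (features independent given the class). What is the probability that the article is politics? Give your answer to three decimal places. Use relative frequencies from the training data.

0.307

politics: (42/63) × (6/42) × (18/42) × (38/42) × (38/42) ≈ 0.033412
technology: (21/63) × (10/21) × (20/21) × (20/21) × (11/21) ≈ 0.0754144
P(politics | x) = 0.033412 / 0.1088264 ≈ 0.307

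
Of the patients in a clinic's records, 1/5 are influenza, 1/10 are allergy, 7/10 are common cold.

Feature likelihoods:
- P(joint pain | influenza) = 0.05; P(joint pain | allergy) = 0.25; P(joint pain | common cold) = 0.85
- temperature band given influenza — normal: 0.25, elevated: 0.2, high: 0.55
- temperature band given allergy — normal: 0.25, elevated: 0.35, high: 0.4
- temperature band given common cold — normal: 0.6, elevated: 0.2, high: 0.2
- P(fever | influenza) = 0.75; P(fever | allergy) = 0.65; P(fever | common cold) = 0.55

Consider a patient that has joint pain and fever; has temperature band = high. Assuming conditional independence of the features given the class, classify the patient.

influenza: 0.2 × 0.05 × 0.55 × 0.75 = 0.004125
allergy: 0.1 × 0.25 × 0.4 × 0.65 = 0.0065
common cold: 0.7 × 0.85 × 0.2 × 0.55 = 0.06545
Highest score → common cold.

common cold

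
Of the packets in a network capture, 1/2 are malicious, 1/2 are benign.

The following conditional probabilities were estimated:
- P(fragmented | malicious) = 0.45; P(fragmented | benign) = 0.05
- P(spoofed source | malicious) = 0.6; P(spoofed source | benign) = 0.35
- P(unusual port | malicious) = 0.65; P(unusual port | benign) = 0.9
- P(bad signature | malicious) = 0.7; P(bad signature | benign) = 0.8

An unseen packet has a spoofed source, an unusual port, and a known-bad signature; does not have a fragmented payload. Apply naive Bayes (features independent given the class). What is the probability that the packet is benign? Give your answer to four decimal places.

0.6146

malicious: 0.5 × (1−0.45) × 0.6 × 0.65 × 0.7 = 0.075075
benign: 0.5 × (1−0.05) × 0.35 × 0.9 × 0.8 = 0.1197
P(benign | x) = 0.1197 / 0.194775 ≈ 0.6146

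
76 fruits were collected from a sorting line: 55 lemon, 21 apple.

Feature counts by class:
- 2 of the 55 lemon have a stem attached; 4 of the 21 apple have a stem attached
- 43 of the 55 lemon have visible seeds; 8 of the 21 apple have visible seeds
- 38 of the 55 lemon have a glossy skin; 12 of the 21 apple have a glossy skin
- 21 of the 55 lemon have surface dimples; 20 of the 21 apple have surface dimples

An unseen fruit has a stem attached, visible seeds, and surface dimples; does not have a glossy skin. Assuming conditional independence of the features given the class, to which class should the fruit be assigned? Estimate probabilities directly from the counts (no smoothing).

apple

lemon: (55/76) × (2/55) × (43/55) × (17/55) × (21/55) ≈ 0.00242809
apple: (21/76) × (4/21) × (8/21) × (9/21) × (20/21) ≈ 0.00818372
Highest score → apple.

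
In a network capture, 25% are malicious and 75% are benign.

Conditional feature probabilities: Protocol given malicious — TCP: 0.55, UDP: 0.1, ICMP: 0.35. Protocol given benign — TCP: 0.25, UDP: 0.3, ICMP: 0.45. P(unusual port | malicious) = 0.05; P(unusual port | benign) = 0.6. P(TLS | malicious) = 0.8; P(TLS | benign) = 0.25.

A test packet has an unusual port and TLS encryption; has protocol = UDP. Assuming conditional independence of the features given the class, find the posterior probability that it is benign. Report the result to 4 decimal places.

malicious: 0.25 × 0.1 × 0.05 × 0.8 = 0.001
benign: 0.75 × 0.3 × 0.6 × 0.25 = 0.03375
P(benign | x) = 0.03375 / 0.03475 ≈ 0.9712

0.9712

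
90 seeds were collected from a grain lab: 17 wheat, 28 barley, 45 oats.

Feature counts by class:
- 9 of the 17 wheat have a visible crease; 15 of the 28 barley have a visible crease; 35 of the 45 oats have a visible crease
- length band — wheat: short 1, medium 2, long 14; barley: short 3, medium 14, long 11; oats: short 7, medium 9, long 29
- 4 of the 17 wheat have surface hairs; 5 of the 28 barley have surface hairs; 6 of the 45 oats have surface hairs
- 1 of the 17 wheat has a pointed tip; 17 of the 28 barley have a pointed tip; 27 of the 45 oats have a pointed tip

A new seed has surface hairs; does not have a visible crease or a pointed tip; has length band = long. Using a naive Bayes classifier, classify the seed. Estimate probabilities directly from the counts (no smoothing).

wheat: (17/90) × (8/17) × (14/17) × (4/17) × (16/17) ≈ 0.016211
barley: (28/90) × (13/28) × (11/28) × (5/28) × (11/28) ≈ 0.00398091
oats: (45/90) × (10/45) × (29/45) × (6/45) × (18/45) ≈ 0.00381893
Highest score → wheat.

wheat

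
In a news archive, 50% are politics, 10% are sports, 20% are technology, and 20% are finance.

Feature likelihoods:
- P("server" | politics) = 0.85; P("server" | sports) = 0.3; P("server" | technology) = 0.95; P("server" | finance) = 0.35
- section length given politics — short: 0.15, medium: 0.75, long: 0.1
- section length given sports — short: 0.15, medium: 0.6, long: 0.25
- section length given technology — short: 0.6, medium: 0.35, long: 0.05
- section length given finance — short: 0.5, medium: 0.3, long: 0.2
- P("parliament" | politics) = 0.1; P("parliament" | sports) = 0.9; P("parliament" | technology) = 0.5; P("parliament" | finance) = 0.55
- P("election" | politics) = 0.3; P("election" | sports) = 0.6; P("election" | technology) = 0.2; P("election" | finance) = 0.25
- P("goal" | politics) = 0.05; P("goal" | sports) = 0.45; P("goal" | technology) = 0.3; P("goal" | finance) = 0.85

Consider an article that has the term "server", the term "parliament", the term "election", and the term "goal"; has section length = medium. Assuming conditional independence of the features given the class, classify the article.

politics: 0.5 × 0.85 × 0.75 × 0.1 × 0.3 × 0.05 = 0.000478125
sports: 0.1 × 0.3 × 0.6 × 0.9 × 0.6 × 0.45 = 0.004374
technology: 0.2 × 0.95 × 0.35 × 0.5 × 0.2 × 0.3 = 0.001995
finance: 0.2 × 0.35 × 0.3 × 0.55 × 0.25 × 0.85 = 0.002454375
Highest score → sports.

sports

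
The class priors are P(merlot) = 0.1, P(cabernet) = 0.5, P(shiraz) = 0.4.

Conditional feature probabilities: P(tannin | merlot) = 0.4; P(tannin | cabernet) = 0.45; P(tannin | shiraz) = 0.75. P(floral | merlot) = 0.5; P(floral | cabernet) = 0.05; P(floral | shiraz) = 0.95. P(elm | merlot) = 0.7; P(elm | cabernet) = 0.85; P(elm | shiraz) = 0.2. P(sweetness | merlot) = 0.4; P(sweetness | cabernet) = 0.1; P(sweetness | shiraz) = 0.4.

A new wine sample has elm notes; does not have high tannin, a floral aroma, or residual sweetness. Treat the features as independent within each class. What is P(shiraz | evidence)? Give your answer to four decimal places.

0.0028

merlot: 0.1 × (1−0.4) × (1−0.5) × 0.7 × (1−0.4) = 0.0126
cabernet: 0.5 × (1−0.45) × (1−0.05) × 0.85 × (1−0.1) = 0.19985625
shiraz: 0.4 × (1−0.75) × (1−0.95) × 0.2 × (1−0.4) = 0.0006
P(shiraz | x) = 0.0006 / 0.21305625 ≈ 0.0028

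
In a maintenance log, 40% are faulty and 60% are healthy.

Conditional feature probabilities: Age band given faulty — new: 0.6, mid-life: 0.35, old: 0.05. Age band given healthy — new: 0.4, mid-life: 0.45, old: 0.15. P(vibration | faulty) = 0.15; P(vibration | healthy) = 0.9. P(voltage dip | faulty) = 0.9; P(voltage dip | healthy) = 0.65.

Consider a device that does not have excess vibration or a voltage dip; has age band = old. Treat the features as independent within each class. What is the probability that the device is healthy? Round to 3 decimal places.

0.649

faulty: 0.4 × 0.05 × (1−0.15) × (1−0.9) = 0.0017
healthy: 0.6 × 0.15 × (1−0.9) × (1−0.65) = 0.00315
P(healthy | x) = 0.00315 / 0.00485 ≈ 0.649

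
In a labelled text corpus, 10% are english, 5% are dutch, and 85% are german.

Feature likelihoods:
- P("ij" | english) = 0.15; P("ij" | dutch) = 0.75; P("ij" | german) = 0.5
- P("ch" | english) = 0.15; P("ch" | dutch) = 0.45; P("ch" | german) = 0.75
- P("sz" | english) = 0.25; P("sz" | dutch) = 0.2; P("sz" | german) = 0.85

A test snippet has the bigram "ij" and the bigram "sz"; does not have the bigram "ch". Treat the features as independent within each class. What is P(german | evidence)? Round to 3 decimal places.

0.925

english: 0.1 × 0.15 × (1−0.15) × 0.25 = 0.0031875
dutch: 0.05 × 0.75 × (1−0.45) × 0.2 = 0.004125
german: 0.85 × 0.5 × (1−0.75) × 0.85 = 0.0903125
P(german | x) = 0.0903125 / 0.097625 ≈ 0.925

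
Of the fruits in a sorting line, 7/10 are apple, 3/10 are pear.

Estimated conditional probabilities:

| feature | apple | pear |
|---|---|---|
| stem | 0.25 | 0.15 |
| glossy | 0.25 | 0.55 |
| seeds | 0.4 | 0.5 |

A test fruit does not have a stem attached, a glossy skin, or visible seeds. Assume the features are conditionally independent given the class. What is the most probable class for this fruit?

apple: 0.7 × (1−0.25) × (1−0.25) × (1−0.4) = 0.23625
pear: 0.3 × (1−0.15) × (1−0.55) × (1−0.5) = 0.057375
Highest score → apple.

apple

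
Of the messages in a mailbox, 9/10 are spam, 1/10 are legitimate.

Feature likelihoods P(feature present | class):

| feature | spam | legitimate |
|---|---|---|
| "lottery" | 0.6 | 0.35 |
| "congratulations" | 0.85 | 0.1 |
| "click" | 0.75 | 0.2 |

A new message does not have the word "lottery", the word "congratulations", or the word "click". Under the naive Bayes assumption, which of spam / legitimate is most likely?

spam: 0.9 × (1−0.6) × (1−0.85) × (1−0.75) = 0.0135
legitimate: 0.1 × (1−0.35) × (1−0.1) × (1−0.2) = 0.0468
Highest score → legitimate.

legitimate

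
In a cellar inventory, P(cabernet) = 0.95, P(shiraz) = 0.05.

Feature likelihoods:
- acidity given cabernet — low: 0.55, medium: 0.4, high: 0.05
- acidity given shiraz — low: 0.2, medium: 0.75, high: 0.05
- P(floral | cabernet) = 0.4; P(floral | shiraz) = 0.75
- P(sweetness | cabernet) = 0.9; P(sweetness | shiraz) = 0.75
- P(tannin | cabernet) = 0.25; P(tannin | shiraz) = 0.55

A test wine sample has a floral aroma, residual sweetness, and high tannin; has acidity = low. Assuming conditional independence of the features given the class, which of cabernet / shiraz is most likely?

cabernet

cabernet: 0.95 × 0.55 × 0.4 × 0.9 × 0.25 = 0.047025
shiraz: 0.05 × 0.2 × 0.75 × 0.75 × 0.55 = 0.00309375
Highest score → cabernet.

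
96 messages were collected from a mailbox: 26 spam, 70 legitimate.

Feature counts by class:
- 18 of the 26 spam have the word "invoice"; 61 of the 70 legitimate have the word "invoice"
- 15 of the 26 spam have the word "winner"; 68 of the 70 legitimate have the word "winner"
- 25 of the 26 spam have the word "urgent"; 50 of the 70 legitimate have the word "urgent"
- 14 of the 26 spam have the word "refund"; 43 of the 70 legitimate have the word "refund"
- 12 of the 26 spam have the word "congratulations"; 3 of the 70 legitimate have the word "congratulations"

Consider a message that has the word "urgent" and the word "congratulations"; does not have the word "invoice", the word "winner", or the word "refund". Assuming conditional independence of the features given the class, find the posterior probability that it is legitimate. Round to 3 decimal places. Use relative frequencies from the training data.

0.004

spam: (26/96) × (8/26) × (11/26) × (25/26) × (12/26) × (12/26) ≈ 0.00722139
legitimate: (70/96) × (9/70) × (2/70) × (50/70) × (27/70) × (3/70) ≈ 0.0000316274
P(legitimate | x) = 0.0000316274 / 0.0072530174 ≈ 0.004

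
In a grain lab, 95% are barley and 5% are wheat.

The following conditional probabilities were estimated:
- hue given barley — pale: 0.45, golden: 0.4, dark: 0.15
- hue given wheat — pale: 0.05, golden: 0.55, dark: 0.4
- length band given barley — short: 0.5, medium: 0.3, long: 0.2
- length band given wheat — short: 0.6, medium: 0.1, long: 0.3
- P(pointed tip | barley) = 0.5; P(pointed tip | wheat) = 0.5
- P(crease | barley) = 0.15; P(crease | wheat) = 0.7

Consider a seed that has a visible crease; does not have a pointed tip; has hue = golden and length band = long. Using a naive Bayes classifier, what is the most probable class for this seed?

barley: 0.95 × 0.4 × 0.2 × (1−0.5) × 0.15 = 0.0057
wheat: 0.05 × 0.55 × 0.3 × (1−0.5) × 0.7 = 0.0028875
Highest score → barley.

barley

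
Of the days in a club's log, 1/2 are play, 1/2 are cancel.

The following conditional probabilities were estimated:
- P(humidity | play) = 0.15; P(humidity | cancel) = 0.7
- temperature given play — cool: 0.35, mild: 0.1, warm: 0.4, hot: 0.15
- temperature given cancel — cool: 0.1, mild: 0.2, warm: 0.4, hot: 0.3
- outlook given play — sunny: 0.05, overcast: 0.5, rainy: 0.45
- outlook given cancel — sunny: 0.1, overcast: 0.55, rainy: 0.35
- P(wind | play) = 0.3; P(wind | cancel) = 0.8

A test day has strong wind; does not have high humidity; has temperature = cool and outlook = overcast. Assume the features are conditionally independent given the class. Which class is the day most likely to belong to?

play: 0.5 × (1−0.15) × 0.35 × 0.5 × 0.3 = 0.0223125
cancel: 0.5 × (1−0.7) × 0.1 × 0.55 × 0.8 = 0.0066
Highest score → play.

play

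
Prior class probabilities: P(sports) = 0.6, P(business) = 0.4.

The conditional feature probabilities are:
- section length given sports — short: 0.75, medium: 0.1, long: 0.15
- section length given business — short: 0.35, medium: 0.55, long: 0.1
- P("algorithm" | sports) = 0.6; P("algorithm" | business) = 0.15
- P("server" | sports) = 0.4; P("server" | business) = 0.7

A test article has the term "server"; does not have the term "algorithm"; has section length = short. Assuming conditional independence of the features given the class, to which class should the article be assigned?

business

sports: 0.6 × 0.75 × (1−0.6) × 0.4 = 0.072
business: 0.4 × 0.35 × (1−0.15) × 0.7 = 0.0833
Highest score → business.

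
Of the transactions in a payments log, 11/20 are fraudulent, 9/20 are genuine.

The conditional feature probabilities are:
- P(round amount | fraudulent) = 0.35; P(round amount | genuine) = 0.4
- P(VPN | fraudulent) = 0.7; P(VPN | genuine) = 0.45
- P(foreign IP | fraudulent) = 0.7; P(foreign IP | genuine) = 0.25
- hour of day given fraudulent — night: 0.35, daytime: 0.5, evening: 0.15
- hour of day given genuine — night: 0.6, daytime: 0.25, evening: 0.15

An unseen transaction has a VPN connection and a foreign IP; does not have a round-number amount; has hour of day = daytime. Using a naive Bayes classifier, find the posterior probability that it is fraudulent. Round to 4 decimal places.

fraudulent: 0.55 × (1−0.35) × 0.7 × 0.7 × 0.5 = 0.0875875
genuine: 0.45 × (1−0.4) × 0.45 × 0.25 × 0.25 = 0.00759375
P(fraudulent | x) = 0.0875875 / 0.09518125 ≈ 0.9202

0.9202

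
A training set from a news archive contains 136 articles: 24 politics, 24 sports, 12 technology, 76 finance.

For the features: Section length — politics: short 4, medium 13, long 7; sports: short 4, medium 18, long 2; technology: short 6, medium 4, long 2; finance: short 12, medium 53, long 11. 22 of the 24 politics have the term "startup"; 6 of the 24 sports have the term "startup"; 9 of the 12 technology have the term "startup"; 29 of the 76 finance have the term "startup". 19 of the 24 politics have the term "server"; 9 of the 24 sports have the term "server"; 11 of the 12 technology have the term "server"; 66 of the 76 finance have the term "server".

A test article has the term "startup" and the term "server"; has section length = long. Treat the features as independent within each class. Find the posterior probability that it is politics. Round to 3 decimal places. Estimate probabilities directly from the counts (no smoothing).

0.494

politics: (24/136) × (7/24) × (22/24) × (19/24) ≈ 0.0373519
sports: (24/136) × (2/24) × (6/24) × (9/24) ≈ 0.00137868
technology: (12/136) × (2/12) × (9/12) × (11/12) ≈ 0.0101103
finance: (76/136) × (11/76) × (29/76) × (66/76) ≈ 0.0268021
P(politics | x) = 0.0373519 / 0.07564298 ≈ 0.494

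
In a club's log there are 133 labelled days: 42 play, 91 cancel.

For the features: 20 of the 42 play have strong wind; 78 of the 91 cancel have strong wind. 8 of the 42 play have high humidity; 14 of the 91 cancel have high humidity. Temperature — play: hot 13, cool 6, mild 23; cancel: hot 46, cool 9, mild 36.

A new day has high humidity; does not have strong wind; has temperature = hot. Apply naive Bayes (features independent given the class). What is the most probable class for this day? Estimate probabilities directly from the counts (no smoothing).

play: (42/133) × (22/42) × (8/42) × (13/42) ≈ 0.00975227
cancel: (91/133) × (13/91) × (14/91) × (46/91) ≈ 0.00760142
Highest score → play.

play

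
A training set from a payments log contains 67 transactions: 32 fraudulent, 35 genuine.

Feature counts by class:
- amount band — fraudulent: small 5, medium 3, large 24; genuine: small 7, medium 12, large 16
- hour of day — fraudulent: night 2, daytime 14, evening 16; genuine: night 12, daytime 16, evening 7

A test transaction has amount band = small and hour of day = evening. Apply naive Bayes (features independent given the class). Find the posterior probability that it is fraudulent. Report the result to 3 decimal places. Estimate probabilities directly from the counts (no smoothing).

fraudulent: (32/67) × (5/32) × (16/32) ≈ 0.0373134
genuine: (35/67) × (7/35) × (7/35) ≈ 0.0208955
P(fraudulent | x) = 0.0373134 / 0.0582089 ≈ 0.641

0.641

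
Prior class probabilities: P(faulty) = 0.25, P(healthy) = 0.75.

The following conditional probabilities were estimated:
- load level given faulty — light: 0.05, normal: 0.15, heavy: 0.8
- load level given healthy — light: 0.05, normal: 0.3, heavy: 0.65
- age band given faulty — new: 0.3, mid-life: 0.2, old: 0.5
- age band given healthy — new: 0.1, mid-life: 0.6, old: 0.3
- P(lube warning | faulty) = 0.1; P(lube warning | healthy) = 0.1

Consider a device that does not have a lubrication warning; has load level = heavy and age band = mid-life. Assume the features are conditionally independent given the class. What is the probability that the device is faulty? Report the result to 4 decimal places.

faulty: 0.25 × 0.8 × 0.2 × (1−0.1) = 0.036
healthy: 0.75 × 0.65 × 0.6 × (1−0.1) = 0.26325
P(faulty | x) = 0.036 / 0.29925 ≈ 0.1203

0.1203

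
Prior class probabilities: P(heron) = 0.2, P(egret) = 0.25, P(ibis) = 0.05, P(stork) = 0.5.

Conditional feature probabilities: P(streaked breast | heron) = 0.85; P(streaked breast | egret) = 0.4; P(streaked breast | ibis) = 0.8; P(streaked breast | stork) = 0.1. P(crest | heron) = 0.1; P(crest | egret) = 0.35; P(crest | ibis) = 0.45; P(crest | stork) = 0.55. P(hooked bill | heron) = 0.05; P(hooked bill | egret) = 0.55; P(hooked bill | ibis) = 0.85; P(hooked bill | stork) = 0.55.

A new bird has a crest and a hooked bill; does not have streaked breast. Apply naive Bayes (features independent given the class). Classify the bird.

heron: 0.2 × (1−0.85) × 0.1 × 0.05 = 0.00015
egret: 0.25 × (1−0.4) × 0.35 × 0.55 = 0.028875
ibis: 0.05 × (1−0.8) × 0.45 × 0.85 = 0.003825
stork: 0.5 × (1−0.1) × 0.55 × 0.55 = 0.136125
Highest score → stork.

stork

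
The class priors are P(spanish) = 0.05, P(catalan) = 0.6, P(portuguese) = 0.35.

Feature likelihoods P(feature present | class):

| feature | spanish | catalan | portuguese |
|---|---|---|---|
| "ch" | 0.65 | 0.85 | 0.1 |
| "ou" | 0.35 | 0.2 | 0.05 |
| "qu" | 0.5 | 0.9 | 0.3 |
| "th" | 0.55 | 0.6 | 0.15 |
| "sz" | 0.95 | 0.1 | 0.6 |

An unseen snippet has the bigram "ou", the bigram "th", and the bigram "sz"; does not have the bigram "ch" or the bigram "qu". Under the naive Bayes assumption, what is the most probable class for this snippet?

spanish: 0.05 × (1−0.65) × 0.35 × (1−0.5) × 0.55 × 0.95 = 0.00160015625
catalan: 0.6 × (1−0.85) × 0.2 × (1−0.9) × 0.6 × 0.1 = 0.000108
portuguese: 0.35 × (1−0.1) × 0.05 × (1−0.3) × 0.15 × 0.6 = 0.00099225
Highest score → spanish.

spanish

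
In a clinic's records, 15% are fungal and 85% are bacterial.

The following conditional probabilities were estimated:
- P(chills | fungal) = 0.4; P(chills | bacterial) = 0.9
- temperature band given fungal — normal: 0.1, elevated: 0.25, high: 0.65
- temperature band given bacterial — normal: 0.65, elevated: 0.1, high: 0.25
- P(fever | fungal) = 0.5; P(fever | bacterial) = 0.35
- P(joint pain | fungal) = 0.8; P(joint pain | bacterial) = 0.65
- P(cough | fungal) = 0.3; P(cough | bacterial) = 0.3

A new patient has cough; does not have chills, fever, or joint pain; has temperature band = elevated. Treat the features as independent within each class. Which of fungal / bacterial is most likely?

fungal

fungal: 0.15 × (1−0.4) × 0.25 × (1−0.5) × (1−0.8) × 0.3 = 0.000675
bacterial: 0.85 × (1−0.9) × 0.1 × (1−0.35) × (1−0.65) × 0.3 = 0.000580125
Highest score → fungal.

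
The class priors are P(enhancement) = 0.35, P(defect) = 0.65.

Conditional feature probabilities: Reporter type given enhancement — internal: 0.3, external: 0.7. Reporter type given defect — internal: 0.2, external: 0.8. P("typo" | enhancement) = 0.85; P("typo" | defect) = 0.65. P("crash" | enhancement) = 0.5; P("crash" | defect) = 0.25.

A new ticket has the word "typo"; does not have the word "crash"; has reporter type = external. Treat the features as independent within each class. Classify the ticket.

defect

enhancement: 0.35 × 0.7 × 0.85 × (1−0.5) = 0.104125
defect: 0.65 × 0.8 × 0.65 × (1−0.25) = 0.2535
Highest score → defect.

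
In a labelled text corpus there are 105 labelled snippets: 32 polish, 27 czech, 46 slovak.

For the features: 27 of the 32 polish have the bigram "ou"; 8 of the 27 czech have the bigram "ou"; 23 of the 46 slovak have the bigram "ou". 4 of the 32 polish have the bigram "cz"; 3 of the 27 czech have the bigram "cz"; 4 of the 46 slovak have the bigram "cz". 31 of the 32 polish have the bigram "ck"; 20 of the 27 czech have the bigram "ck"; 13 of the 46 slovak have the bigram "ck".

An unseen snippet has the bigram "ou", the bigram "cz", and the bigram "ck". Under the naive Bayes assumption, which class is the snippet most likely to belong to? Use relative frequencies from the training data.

polish: (32/105) × (27/32) × (4/32) × (31/32) ≈ 0.0311384
czech: (27/105) × (8/27) × (3/27) × (20/27) ≈ 0.00627082
slovak: (46/105) × (23/46) × (4/46) × (13/46) ≈ 0.00538302
Highest score → polish.

polish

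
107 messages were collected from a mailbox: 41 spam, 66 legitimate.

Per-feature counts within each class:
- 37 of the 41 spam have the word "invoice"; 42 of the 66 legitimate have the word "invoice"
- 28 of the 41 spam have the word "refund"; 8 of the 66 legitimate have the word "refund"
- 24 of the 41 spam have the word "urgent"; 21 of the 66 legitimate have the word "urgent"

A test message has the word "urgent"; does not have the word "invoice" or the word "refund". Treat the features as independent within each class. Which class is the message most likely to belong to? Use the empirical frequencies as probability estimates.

legitimate

spam: (41/107) × (4/41) × (13/41) × (24/41) ≈ 0.00693846
legitimate: (66/107) × (24/66) × (58/66) × (21/66) ≈ 0.0627172
Highest score → legitimate.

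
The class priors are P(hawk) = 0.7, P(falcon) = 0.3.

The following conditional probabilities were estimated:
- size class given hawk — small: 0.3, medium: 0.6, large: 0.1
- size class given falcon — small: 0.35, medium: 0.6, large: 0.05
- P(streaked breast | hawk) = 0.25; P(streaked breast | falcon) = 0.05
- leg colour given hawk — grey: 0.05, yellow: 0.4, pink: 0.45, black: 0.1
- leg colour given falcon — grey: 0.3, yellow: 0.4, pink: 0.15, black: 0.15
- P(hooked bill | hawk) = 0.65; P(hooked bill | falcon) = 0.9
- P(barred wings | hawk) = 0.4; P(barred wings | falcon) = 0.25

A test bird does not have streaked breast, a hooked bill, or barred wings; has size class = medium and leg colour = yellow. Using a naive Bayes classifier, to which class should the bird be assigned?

hawk: 0.7 × 0.6 × (1−0.25) × 0.4 × (1−0.65) × (1−0.4) = 0.02646
falcon: 0.3 × 0.6 × (1−0.05) × 0.4 × (1−0.9) × (1−0.25) = 0.00513
Highest score → hawk.

hawk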